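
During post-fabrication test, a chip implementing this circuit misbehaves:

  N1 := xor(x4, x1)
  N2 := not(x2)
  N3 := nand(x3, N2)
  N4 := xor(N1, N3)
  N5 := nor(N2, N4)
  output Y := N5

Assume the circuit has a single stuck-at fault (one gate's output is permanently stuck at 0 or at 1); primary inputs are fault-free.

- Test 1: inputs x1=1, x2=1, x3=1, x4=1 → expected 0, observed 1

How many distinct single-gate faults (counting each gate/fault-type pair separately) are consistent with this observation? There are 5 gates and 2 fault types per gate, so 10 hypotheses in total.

4

Fault-free: N1=0, N2=0, N3=1, N4=1, N5=0 → 0. Observed 1.
  N1 stuck-at-0: output 0 ✗
  N1 stuck-at-1: output 1 ✓
  N2 stuck-at-0: output 0 ✗
  N2 stuck-at-1: output 0 ✗
  N3 stuck-at-0: output 1 ✓
  N3 stuck-at-1: output 0 ✗
  N4 stuck-at-0: output 1 ✓
  N4 stuck-at-1: output 0 ✗
  N5 stuck-at-0: output 0 ✗
  N5 stuck-at-1: output 1 ✓
Consistent faults: {N1 stuck-at-1, N3 stuck-at-0, N4 stuck-at-0, N5 stuck-at-1} — 4 in all.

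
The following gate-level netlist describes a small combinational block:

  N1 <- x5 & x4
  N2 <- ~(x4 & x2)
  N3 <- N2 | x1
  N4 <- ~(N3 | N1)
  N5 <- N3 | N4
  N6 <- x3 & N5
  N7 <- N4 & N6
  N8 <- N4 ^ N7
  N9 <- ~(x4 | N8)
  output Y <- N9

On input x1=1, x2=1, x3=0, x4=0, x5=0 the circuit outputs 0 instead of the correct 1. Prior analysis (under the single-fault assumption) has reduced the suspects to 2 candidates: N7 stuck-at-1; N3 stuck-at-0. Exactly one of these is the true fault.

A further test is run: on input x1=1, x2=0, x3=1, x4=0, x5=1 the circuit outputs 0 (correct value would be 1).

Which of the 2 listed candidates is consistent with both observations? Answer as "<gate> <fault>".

N7 stuck-at-1

Evaluate each candidate on input x1=1, x2=0, x3=1, x4=0, x5=1:
  N7 stuck-at-1: N1=0, N2=1, N3=1, N4=0, N5=1, N6=1, N7=1 [stuck-at-1], N8=1, N9=0 → 0 — matches
  N3 stuck-at-0: N1=0, N2=1, N3=0 [stuck-at-0], N4=1, N5=1, N6=1, N7=1, N8=0, N9=1 → 1 — eliminated
Only N7 stuck-at-1 reproduces the observed 0.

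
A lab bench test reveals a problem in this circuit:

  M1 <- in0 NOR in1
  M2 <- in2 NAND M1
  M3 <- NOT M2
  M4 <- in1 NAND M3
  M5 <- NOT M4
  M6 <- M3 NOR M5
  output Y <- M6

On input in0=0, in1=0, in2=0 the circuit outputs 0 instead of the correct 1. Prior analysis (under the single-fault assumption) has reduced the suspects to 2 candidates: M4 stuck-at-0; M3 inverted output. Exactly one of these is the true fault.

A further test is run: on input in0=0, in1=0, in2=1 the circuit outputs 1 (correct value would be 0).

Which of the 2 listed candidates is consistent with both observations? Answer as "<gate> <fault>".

M3 inverted output

Evaluate each candidate on input in0=0, in1=0, in2=1:
  M4 stuck-at-0: M1=1, M2=0, M3=1, M4=0 [stuck-at-0], M5=1, M6=0 → 0 — eliminated
  M3 inverted output: M1=1, M2=0, M3=0 [inverted output], M4=1, M5=0, M6=1 → 1 — matches
Only M3 inverted output reproduces the observed 1.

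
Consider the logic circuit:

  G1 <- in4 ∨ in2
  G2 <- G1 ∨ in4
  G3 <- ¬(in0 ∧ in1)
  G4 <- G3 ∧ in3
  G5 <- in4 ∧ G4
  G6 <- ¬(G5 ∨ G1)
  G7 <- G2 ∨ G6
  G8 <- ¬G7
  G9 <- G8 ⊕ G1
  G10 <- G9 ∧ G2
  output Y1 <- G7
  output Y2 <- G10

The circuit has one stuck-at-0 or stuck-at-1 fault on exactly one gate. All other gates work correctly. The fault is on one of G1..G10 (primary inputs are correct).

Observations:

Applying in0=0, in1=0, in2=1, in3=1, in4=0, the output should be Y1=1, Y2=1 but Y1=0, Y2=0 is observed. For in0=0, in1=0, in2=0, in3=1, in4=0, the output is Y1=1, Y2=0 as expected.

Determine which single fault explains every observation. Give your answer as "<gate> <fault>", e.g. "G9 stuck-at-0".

G2 stuck-at-0

Fault-free values for test 1 (in0=0, in1=0, in2=1, in3=1, in4=0): G1=1, G2=1, G3=1, G4=1, G5=0, G6=0, G7=1, G8=0, G9=1, G10=1, giving Y1=1, Y2=1. Observed Y1=0, Y2=0.
Test 1: faults giving observed Y1=0, Y2=0 are {G2 stuck-at-0, G7 stuck-at-0}.
Test 2 (in0=0, in1=0, in2=0, in3=1, in4=0): fault-free G1=0, G2=0, G3=1, G4=1, G5=0, G6=1, G7=1, G8=0, G9=0, G10=0 → Y1=1, Y2=0; observed Y1=1, Y2=0. Eliminates G7 stuck-at-0.
Only G2 stuck-at-0 is consistent with every test.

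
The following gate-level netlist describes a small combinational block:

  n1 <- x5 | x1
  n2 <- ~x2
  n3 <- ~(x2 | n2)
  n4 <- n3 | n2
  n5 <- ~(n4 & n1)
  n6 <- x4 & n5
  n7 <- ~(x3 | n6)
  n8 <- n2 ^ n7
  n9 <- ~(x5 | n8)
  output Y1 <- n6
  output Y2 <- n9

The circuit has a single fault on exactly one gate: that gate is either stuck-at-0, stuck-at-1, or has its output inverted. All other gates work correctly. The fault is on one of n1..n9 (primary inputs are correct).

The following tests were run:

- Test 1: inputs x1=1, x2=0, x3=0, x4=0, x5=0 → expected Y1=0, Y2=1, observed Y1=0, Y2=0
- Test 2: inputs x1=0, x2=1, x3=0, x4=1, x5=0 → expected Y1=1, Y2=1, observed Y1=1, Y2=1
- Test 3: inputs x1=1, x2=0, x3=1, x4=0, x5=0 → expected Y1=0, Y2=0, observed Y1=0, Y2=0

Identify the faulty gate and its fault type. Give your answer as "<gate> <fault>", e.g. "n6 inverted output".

Fault-free values for test 1 (x1=1, x2=0, x3=0, x4=0, x5=0): n1=1, n2=1, n3=0, n4=1, n5=0, n6=0, n7=1, n8=0, n9=1, giving Y1=0, Y2=1. Observed Y1=0, Y2=0.
Test 1: faults giving observed Y1=0, Y2=0 are {n2 stuck-at-0, n2 inverted output, n7 stuck-at-0, n7 inverted output, n8 stuck-at-1, n8 inverted output, n9 stuck-at-0, n9 inverted output}.
Test 2 (x1=0, x2=1, x3=0, x4=1, x5=0): fault-free n1=0, n2=0, n3=0, n4=0, n5=1, n6=1, n7=0, n8=0, n9=1 → Y1=1, Y2=1; observed Y1=1, Y2=1. Eliminates n2 inverted output, n7 inverted output, n8 stuck-at-1, n8 inverted output, n9 stuck-at-0, n9 inverted output.
Test 3 (x1=1, x2=0, x3=1, x4=0, x5=0): fault-free n1=1, n2=1, n3=0, n4=1, n5=0, n6=0, n7=0, n8=1, n9=0 → Y1=0, Y2=0; observed Y1=0, Y2=0. Eliminates n2 stuck-at-0.
Only n7 stuck-at-0 is consistent with every test.

n7 stuck-at-0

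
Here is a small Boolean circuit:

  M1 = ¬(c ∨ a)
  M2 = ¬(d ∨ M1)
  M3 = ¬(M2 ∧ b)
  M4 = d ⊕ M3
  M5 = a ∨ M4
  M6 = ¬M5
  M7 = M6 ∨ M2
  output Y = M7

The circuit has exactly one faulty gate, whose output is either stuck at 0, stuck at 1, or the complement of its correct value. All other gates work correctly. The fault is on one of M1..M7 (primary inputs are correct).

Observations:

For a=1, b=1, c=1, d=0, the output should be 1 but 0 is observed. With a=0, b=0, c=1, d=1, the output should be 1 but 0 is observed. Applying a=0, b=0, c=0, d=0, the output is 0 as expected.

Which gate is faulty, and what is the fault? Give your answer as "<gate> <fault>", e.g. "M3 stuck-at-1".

M7 stuck-at-0

Fault-free values for test 1 (a=1, b=1, c=1, d=0): M1=0, M2=1, M3=0, M4=0, M5=1, M6=0, M7=1, giving Y=1. Observed 0.
Test 1: faults giving observed 0 are {M1 stuck-at-1, M1 inverted output, M2 stuck-at-0, M2 inverted output, M7 stuck-at-0, M7 inverted output}.
Test 2 (a=0, b=0, c=1, d=1): fault-free M1=0, M2=0, M3=1, M4=0, M5=0, M6=1, M7=1 → 1; observed 0. Eliminates M1 stuck-at-1, M1 inverted output, M2 stuck-at-0, M2 inverted output.
Test 3 (a=0, b=0, c=0, d=0): fault-free M1=1, M2=0, M3=1, M4=1, M5=1, M6=0, M7=0 → 0; observed 0. Eliminates M7 inverted output.
Only M7 stuck-at-0 is consistent with every test.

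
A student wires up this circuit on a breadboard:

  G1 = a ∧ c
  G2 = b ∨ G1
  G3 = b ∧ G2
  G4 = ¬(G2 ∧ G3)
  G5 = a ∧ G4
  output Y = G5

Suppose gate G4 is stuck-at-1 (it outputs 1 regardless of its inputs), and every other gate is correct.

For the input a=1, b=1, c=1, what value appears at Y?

Propagate with G4 forced: G1=1, G2=1, G3=1, G4=1 [stuck-at-1], G5=1.
So Y = 1. (Without the fault it would be 0.)

1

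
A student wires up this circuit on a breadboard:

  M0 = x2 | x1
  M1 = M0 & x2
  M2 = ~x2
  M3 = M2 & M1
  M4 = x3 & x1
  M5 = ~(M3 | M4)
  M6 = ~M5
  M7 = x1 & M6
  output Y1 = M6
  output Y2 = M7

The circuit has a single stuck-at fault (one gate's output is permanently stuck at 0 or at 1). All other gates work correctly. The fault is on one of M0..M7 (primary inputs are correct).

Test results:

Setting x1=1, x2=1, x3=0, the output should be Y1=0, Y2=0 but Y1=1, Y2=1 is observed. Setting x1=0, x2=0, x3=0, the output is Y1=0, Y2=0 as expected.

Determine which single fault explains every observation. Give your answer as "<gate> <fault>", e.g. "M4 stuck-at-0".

Fault-free values for test 1 (x1=1, x2=1, x3=0): M0=1, M1=1, M2=0, M3=0, M4=0, M5=1, M6=0, M7=0, giving Y1=0, Y2=0. Observed Y1=1, Y2=1.
Test 1: faults giving observed Y1=1, Y2=1 are {M2 stuck-at-1, M3 stuck-at-1, M4 stuck-at-1, M5 stuck-at-0, M6 stuck-at-1}.
Test 2 (x1=0, x2=0, x3=0): fault-free M0=0, M1=0, M2=1, M3=0, M4=0, M5=1, M6=0, M7=0 → Y1=0, Y2=0; observed Y1=0, Y2=0. Eliminates M3 stuck-at-1, M4 stuck-at-1, M5 stuck-at-0, M6 stuck-at-1.
Only M2 stuck-at-1 is consistent with every test.

M2 stuck-at-1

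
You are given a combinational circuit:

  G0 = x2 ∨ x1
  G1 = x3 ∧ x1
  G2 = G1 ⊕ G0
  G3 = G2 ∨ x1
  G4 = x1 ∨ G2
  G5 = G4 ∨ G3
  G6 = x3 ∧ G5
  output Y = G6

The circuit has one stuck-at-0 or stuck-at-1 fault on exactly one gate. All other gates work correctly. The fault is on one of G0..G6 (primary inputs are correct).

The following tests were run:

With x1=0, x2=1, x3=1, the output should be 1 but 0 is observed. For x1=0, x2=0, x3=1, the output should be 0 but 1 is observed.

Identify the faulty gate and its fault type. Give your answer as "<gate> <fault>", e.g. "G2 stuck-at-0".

G1 stuck-at-1

Fault-free values for test 1 (x1=0, x2=1, x3=1): G0=1, G1=0, G2=1, G3=1, G4=1, G5=1, G6=1, giving Y=1. Observed 0.
Test 1: faults giving observed 0 are {G0 stuck-at-0, G1 stuck-at-1, G2 stuck-at-0, G5 stuck-at-0, G6 stuck-at-0}.
Test 2 (x1=0, x2=0, x3=1): fault-free G0=0, G1=0, G2=0, G3=0, G4=0, G5=0, G6=0 → 0; observed 1. Eliminates G0 stuck-at-0, G2 stuck-at-0, G5 stuck-at-0, G6 stuck-at-0.
Only G1 stuck-at-1 is consistent with every test.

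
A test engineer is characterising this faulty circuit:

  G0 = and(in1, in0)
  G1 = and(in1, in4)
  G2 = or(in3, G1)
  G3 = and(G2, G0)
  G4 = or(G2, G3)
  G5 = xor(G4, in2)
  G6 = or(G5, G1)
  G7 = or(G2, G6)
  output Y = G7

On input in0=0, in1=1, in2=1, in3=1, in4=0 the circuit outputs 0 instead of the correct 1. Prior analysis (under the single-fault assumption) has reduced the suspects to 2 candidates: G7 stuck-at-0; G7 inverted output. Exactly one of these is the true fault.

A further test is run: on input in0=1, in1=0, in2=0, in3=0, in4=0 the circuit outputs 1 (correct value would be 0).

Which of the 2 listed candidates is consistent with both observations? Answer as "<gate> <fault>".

G7 inverted output

Evaluate each candidate on input in0=1, in1=0, in2=0, in3=0, in4=0:
  G7 stuck-at-0: G0=0, G1=0, G2=0, G3=0, G4=0, G5=0, G6=0, G7=0 [stuck-at-0] → 0 — eliminated
  G7 inverted output: G0=0, G1=0, G2=0, G3=0, G4=0, G5=0, G6=0, G7=1 [inverted output] → 1 — matches
Only G7 inverted output reproduces the observed 1.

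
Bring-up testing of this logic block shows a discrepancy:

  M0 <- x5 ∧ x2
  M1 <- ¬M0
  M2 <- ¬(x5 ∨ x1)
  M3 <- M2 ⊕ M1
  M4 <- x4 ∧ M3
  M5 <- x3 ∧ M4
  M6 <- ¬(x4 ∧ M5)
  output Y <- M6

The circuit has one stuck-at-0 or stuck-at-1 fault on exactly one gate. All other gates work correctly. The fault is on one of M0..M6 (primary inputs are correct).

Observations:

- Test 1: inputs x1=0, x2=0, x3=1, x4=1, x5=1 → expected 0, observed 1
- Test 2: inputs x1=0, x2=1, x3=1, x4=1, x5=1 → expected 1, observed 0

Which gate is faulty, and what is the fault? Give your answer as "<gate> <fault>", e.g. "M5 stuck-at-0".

Fault-free values for test 1 (x1=0, x2=0, x3=1, x4=1, x5=1): M0=0, M1=1, M2=0, M3=1, M4=1, M5=1, M6=0, giving Y=0. Observed 1.
Test 1: faults giving observed 1 are {M0 stuck-at-1, M1 stuck-at-0, M2 stuck-at-1, M3 stuck-at-0, M4 stuck-at-0, M5 stuck-at-0, M6 stuck-at-1}.
Test 2 (x1=0, x2=1, x3=1, x4=1, x5=1): fault-free M0=1, M1=0, M2=0, M3=0, M4=0, M5=0, M6=1 → 1; observed 0. Eliminates M0 stuck-at-1, M1 stuck-at-0, M3 stuck-at-0, M4 stuck-at-0, M5 stuck-at-0, M6 stuck-at-1.
Only M2 stuck-at-1 is consistent with every test.

M2 stuck-at-1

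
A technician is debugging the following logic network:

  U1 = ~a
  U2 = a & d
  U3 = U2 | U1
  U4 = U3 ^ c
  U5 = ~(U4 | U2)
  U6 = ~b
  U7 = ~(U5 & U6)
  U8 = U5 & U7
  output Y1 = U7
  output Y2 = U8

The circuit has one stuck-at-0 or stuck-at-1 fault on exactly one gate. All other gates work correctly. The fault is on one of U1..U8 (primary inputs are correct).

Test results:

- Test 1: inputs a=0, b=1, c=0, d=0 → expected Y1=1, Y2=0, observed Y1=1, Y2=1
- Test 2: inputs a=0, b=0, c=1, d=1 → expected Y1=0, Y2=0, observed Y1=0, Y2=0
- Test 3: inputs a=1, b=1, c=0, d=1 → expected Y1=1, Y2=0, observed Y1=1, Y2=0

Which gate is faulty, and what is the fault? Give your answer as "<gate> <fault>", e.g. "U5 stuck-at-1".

U4 stuck-at-0

Fault-free values for test 1 (a=0, b=1, c=0, d=0): U1=1, U2=0, U3=1, U4=1, U5=0, U6=0, U7=1, U8=0, giving Y1=1, Y2=0. Observed Y1=1, Y2=1.
Test 1: faults giving observed Y1=1, Y2=1 are {U1 stuck-at-0, U3 stuck-at-0, U4 stuck-at-0, U5 stuck-at-1, U8 stuck-at-1}.
Test 2 (a=0, b=0, c=1, d=1): fault-free U1=1, U2=0, U3=1, U4=0, U5=1, U6=1, U7=0, U8=0 → Y1=0, Y2=0; observed Y1=0, Y2=0. Eliminates U1 stuck-at-0, U3 stuck-at-0, U8 stuck-at-1.
Test 3 (a=1, b=1, c=0, d=1): fault-free U1=0, U2=1, U3=1, U4=1, U5=0, U6=0, U7=1, U8=0 → Y1=1, Y2=0; observed Y1=1, Y2=0. Eliminates U5 stuck-at-1.
Only U4 stuck-at-0 is consistent with every test.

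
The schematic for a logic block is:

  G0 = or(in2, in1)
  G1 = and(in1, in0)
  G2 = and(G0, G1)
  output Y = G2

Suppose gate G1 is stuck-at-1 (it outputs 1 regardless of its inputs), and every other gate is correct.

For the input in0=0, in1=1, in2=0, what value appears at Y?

Propagate with G1 forced: G0=1, G1=1 [stuck-at-1], G2=1.
So Y = 1. (Without the fault it would be 0.)

1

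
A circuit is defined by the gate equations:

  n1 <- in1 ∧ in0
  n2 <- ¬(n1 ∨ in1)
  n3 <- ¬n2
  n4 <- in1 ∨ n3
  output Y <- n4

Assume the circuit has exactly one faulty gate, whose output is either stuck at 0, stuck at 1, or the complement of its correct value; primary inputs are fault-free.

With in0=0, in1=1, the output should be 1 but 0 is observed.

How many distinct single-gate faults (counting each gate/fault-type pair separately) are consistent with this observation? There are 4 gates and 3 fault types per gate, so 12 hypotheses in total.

2

Fault-free: n1=0, n2=0, n3=1, n4=1 → 1. Observed 0.
  n1 stuck-at-0: output 1 ✗
  n1 stuck-at-1: output 1 ✗
  n1 inverted output: output 1 ✗
  n2 stuck-at-0: output 1 ✗
  n2 stuck-at-1: output 1 ✗
  n2 inverted output: output 1 ✗
  n3 stuck-at-0: output 1 ✗
  n3 stuck-at-1: output 1 ✗
  n3 inverted output: output 1 ✗
  n4 stuck-at-0: output 0 ✓
  n4 stuck-at-1: output 1 ✗
  n4 inverted output: output 0 ✓
Consistent faults: {n4 stuck-at-0, n4 inverted output} — 2 in all.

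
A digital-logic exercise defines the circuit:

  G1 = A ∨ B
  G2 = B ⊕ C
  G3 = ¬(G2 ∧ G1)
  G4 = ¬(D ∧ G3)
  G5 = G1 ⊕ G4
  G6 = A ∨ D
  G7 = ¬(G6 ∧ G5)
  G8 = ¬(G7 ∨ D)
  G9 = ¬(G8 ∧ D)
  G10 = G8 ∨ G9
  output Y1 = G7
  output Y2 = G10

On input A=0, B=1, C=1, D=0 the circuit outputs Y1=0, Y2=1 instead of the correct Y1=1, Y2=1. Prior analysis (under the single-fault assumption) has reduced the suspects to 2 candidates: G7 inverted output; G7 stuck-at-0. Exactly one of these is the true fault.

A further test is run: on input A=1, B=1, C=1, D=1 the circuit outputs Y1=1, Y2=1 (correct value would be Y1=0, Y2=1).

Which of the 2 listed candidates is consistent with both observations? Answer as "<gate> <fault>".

G7 inverted output

Evaluate each candidate on input A=1, B=1, C=1, D=1:
  G7 inverted output: G1=1, G2=0, G3=1, G4=0, G5=1, G6=1, G7=1 [inverted output], G8=0, G9=1, G10=1 → Y1=1, Y2=1 — matches
  G7 stuck-at-0: G1=1, G2=0, G3=1, G4=0, G5=1, G6=1, G7=0 [stuck-at-0], G8=0, G9=1, G10=1 → Y1=0, Y2=1 — eliminated
Only G7 inverted output reproduces the observed Y1=1, Y2=1.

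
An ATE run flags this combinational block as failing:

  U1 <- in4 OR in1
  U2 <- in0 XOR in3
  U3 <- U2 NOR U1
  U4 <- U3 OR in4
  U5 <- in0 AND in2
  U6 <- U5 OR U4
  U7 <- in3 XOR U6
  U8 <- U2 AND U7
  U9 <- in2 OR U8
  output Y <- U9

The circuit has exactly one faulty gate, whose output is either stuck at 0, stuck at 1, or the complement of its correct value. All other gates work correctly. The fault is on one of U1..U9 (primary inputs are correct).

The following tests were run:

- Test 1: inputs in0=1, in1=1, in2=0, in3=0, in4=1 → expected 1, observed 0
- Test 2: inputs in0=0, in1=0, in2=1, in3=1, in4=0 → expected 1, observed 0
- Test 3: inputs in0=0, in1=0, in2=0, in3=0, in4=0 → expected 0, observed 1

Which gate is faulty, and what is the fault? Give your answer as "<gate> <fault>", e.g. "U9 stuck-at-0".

Fault-free values for test 1 (in0=1, in1=1, in2=0, in3=0, in4=1): U1=1, U2=1, U3=0, U4=1, U5=0, U6=1, U7=1, U8=1, U9=1, giving Y=1. Observed 0.
Test 1: faults giving observed 0 are {U2 stuck-at-0, U2 inverted output, U4 stuck-at-0, U4 inverted output, U6 stuck-at-0, U6 inverted output, U7 stuck-at-0, U7 inverted output, U8 stuck-at-0, U8 inverted output, U9 stuck-at-0, U9 inverted output}.
Test 2 (in0=0, in1=0, in2=1, in3=1, in4=0): fault-free U1=0, U2=1, U3=0, U4=0, U5=0, U6=0, U7=1, U8=1, U9=1 → 1; observed 0. Eliminates U2 stuck-at-0, U2 inverted output, U4 stuck-at-0, U4 inverted output, U6 stuck-at-0, U6 inverted output, U7 stuck-at-0, U7 inverted output, U8 stuck-at-0, U8 inverted output.
Test 3 (in0=0, in1=0, in2=0, in3=0, in4=0): fault-free U1=0, U2=0, U3=1, U4=1, U5=0, U6=1, U7=1, U8=0, U9=0 → 0; observed 1. Eliminates U9 stuck-at-0.
Only U9 inverted output is consistent with every test.

U9 inverted output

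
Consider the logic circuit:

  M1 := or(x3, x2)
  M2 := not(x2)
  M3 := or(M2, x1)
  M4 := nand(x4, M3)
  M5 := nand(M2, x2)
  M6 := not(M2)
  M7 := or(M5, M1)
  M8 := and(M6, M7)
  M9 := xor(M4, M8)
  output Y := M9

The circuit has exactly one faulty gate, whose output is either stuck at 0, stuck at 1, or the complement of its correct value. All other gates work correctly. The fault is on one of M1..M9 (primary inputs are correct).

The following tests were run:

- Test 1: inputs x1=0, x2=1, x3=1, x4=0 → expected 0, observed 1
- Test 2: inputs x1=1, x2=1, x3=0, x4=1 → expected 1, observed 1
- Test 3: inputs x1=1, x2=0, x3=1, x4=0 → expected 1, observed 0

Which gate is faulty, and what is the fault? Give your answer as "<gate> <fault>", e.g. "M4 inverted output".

Fault-free values for test 1 (x1=0, x2=1, x3=1, x4=0): M1=1, M2=0, M3=0, M4=1, M5=1, M6=1, M7=1, M8=1, M9=0, giving Y=0. Observed 1.
Test 1: faults giving observed 1 are {M2 stuck-at-1, M2 inverted output, M4 stuck-at-0, M4 inverted output, M6 stuck-at-0, M6 inverted output, M7 stuck-at-0, M7 inverted output, M8 stuck-at-0, M8 inverted output, M9 stuck-at-1, M9 inverted output}.
Test 2 (x1=1, x2=1, x3=0, x4=1): fault-free M1=1, M2=0, M3=1, M4=0, M5=1, M6=1, M7=1, M8=1, M9=1 → 1; observed 1. Eliminates M2 stuck-at-1, M2 inverted output, M4 inverted output, M6 stuck-at-0, M6 inverted output, M7 stuck-at-0, M7 inverted output, M8 stuck-at-0, M8 inverted output, M9 inverted output.
Test 3 (x1=1, x2=0, x3=1, x4=0): fault-free M1=1, M2=1, M3=1, M4=1, M5=1, M6=0, M7=1, M8=0, M9=1 → 1; observed 0. Eliminates M9 stuck-at-1.
Only M4 stuck-at-0 is consistent with every test.

M4 stuck-at-0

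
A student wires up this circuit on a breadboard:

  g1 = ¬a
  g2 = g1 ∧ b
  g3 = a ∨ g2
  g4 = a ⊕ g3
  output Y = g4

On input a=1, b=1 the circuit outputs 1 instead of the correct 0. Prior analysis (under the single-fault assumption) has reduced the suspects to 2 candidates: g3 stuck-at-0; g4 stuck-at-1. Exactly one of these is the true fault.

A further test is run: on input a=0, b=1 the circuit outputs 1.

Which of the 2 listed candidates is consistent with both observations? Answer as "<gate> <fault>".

g4 stuck-at-1

Evaluate each candidate on input a=0, b=1:
  g3 stuck-at-0: g1=1, g2=1, g3=0 [stuck-at-0], g4=0 → 0 — eliminated
  g4 stuck-at-1: g1=1, g2=1, g3=1, g4=1 [stuck-at-1] → 1 — matches
Only g4 stuck-at-1 reproduces the observed 1.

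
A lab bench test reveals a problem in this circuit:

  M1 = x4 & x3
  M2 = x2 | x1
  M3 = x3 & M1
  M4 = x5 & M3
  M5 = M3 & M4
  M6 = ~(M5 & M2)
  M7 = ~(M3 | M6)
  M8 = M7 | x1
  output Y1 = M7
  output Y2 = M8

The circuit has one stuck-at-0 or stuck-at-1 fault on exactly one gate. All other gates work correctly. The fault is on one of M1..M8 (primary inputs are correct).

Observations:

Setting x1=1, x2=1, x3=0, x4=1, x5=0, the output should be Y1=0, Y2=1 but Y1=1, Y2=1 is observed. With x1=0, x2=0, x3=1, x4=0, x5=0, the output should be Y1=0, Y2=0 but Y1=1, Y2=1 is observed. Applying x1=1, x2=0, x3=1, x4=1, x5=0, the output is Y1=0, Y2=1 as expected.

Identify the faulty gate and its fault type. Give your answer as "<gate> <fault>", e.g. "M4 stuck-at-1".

Fault-free values for test 1 (x1=1, x2=1, x3=0, x4=1, x5=0): M1=0, M2=1, M3=0, M4=0, M5=0, M6=1, M7=0, M8=1, giving Y1=0, Y2=1. Observed Y1=1, Y2=1.
Test 1: faults giving observed Y1=1, Y2=1 are {M5 stuck-at-1, M6 stuck-at-0, M7 stuck-at-1}.
Test 2 (x1=0, x2=0, x3=1, x4=0, x5=0): fault-free M1=0, M2=0, M3=0, M4=0, M5=0, M6=1, M7=0, M8=0 → Y1=0, Y2=0; observed Y1=1, Y2=1. Eliminates M5 stuck-at-1.
Test 3 (x1=1, x2=0, x3=1, x4=1, x5=0): fault-free M1=1, M2=1, M3=1, M4=0, M5=0, M6=1, M7=0, M8=1 → Y1=0, Y2=1; observed Y1=0, Y2=1. Eliminates M7 stuck-at-1.
Only M6 stuck-at-0 is consistent with every test.

M6 stuck-at-0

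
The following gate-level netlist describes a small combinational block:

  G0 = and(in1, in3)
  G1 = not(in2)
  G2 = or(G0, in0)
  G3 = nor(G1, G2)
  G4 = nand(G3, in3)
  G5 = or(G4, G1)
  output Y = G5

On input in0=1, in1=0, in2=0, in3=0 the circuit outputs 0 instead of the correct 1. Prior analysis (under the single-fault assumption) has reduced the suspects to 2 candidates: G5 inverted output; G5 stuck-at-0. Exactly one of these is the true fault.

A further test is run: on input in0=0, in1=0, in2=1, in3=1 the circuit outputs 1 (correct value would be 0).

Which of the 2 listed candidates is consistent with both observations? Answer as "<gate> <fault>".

G5 inverted output

Evaluate each candidate on input in0=0, in1=0, in2=1, in3=1:
  G5 inverted output: G0=0, G1=0, G2=0, G3=1, G4=0, G5=1 [inverted output] → 1 — matches
  G5 stuck-at-0: G0=0, G1=0, G2=0, G3=1, G4=0, G5=0 [stuck-at-0] → 0 — eliminated
Only G5 inverted output reproduces the observed 1.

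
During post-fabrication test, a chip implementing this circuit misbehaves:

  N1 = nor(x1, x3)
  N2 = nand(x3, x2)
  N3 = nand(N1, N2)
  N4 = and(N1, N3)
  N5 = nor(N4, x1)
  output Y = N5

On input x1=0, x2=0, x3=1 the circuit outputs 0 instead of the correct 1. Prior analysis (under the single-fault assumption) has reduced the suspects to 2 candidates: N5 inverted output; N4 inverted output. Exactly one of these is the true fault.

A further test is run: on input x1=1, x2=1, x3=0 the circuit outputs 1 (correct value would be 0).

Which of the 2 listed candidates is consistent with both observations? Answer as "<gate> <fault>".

N5 inverted output

Evaluate each candidate on input x1=1, x2=1, x3=0:
  N5 inverted output: N1=0, N2=1, N3=1, N4=0, N5=1 [inverted output] → 1 — matches
  N4 inverted output: N1=0, N2=1, N3=1, N4=1 [inverted output], N5=0 → 0 — eliminated
Only N5 inverted output reproduces the observed 1.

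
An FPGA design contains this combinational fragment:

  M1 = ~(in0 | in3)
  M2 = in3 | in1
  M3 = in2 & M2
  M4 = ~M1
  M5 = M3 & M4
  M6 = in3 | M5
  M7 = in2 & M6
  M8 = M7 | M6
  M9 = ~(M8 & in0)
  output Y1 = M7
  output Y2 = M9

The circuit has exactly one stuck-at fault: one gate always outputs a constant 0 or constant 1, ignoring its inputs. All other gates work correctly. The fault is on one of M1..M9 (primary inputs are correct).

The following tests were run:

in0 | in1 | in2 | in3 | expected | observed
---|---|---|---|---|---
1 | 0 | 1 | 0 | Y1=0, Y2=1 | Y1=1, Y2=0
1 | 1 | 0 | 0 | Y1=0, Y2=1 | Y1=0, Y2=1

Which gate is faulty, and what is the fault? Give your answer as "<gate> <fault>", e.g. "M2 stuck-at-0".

M2 stuck-at-1

Fault-free values for test 1 (in0=1, in1=0, in2=1, in3=0): M1=0, M2=0, M3=0, M4=1, M5=0, M6=0, M7=0, M8=0, M9=1, giving Y1=0, Y2=1. Observed Y1=1, Y2=0.
Test 1: faults giving observed Y1=1, Y2=0 are {M2 stuck-at-1, M3 stuck-at-1, M5 stuck-at-1, M6 stuck-at-1, M7 stuck-at-1}.
Test 2 (in0=1, in1=1, in2=0, in3=0): fault-free M1=0, M2=1, M3=0, M4=1, M5=0, M6=0, M7=0, M8=0, M9=1 → Y1=0, Y2=1; observed Y1=0, Y2=1. Eliminates M3 stuck-at-1, M5 stuck-at-1, M6 stuck-at-1, M7 stuck-at-1.
Only M2 stuck-at-1 is consistent with every test.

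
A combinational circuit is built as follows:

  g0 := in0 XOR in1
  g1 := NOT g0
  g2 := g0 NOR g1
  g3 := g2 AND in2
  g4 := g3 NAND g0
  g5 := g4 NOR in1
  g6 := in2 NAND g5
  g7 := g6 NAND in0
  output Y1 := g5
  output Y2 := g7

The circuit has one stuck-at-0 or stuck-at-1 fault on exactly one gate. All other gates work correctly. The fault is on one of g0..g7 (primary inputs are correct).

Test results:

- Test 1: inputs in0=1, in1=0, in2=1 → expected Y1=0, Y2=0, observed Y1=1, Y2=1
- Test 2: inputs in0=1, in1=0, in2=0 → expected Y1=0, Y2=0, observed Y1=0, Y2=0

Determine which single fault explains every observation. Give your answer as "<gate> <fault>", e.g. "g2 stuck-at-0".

g2 stuck-at-1

Fault-free values for test 1 (in0=1, in1=0, in2=1): g0=1, g1=0, g2=0, g3=0, g4=1, g5=0, g6=1, g7=0, giving Y1=0, Y2=0. Observed Y1=1, Y2=1.
Test 1: faults giving observed Y1=1, Y2=1 are {g2 stuck-at-1, g3 stuck-at-1, g4 stuck-at-0, g5 stuck-at-1}.
Test 2 (in0=1, in1=0, in2=0): fault-free g0=1, g1=0, g2=0, g3=0, g4=1, g5=0, g6=1, g7=0 → Y1=0, Y2=0; observed Y1=0, Y2=0. Eliminates g3 stuck-at-1, g4 stuck-at-0, g5 stuck-at-1.
Only g2 stuck-at-1 is consistent with every test.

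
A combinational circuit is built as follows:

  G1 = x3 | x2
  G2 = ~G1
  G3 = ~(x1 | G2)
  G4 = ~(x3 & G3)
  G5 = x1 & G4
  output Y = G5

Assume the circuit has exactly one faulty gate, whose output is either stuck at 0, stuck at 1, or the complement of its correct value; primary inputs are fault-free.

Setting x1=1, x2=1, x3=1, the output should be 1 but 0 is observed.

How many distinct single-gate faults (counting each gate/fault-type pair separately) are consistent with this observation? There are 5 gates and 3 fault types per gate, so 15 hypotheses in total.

6

Fault-free: G1=1, G2=0, G3=0, G4=1, G5=1 → 1. Observed 0.
  G1: none of the 3 fault types match ✗
  G2: none of the 3 fault types match ✗
  G3: stuck-at-1, inverted output ✓; others ✗
  G4: stuck-at-0, inverted output ✓; others ✗
  G5: stuck-at-0, inverted output ✓; others ✗
Consistent faults: {G3 stuck-at-1, G3 inverted output, G4 stuck-at-0, G4 inverted output, G5 stuck-at-0, G5 inverted output} — 6 in all.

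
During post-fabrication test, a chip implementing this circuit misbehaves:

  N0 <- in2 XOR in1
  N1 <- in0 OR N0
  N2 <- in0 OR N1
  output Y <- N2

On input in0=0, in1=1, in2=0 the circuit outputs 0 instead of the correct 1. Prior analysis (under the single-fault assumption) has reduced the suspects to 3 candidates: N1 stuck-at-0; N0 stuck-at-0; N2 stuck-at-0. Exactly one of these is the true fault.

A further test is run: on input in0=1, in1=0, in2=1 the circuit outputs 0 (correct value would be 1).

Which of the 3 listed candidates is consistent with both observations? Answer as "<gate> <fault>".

Evaluate each candidate on input in0=1, in1=0, in2=1:
  N1 stuck-at-0: N0=1, N1=0 [stuck-at-0], N2=1 → 1 — eliminated
  N0 stuck-at-0: N0=0 [stuck-at-0], N1=1, N2=1 → 1 — eliminated
  N2 stuck-at-0: N0=1, N1=1, N2=0 [stuck-at-0] → 0 — matches
Only N2 stuck-at-0 reproduces the observed 0.

N2 stuck-at-0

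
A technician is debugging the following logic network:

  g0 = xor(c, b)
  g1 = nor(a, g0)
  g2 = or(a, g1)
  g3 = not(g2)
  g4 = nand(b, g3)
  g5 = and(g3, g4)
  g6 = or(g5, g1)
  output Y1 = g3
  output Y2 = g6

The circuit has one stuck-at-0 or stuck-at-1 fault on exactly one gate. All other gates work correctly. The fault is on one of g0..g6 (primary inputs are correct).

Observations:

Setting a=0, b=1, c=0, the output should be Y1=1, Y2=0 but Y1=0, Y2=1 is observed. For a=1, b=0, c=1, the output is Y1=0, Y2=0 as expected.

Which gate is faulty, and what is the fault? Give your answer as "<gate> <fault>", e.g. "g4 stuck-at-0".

Fault-free values for test 1 (a=0, b=1, c=0): g0=1, g1=0, g2=0, g3=1, g4=0, g5=0, g6=0, giving Y1=1, Y2=0. Observed Y1=0, Y2=1.
Test 1: faults giving observed Y1=0, Y2=1 are {g0 stuck-at-0, g1 stuck-at-1}.
Test 2 (a=1, b=0, c=1): fault-free g0=1, g1=0, g2=1, g3=0, g4=1, g5=0, g6=0 → Y1=0, Y2=0; observed Y1=0, Y2=0. Eliminates g1 stuck-at-1.
Only g0 stuck-at-0 is consistent with every test.

g0 stuck-at-0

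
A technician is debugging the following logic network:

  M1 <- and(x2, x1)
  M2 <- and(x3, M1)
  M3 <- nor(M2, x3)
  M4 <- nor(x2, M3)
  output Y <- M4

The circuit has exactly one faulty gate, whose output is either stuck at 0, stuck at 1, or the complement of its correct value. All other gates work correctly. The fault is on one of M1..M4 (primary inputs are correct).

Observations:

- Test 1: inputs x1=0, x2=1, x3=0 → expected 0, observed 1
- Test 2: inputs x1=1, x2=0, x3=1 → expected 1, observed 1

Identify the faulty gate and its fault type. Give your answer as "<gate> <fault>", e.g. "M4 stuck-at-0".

M4 stuck-at-1

Fault-free values for test 1 (x1=0, x2=1, x3=0): M1=0, M2=0, M3=1, M4=0, giving Y=0. Observed 1.
Test 1: faults giving observed 1 are {M4 stuck-at-1, M4 inverted output}.
Test 2 (x1=1, x2=0, x3=1): fault-free M1=0, M2=0, M3=0, M4=1 → 1; observed 1. Eliminates M4 inverted output.
Only M4 stuck-at-1 is consistent with every test.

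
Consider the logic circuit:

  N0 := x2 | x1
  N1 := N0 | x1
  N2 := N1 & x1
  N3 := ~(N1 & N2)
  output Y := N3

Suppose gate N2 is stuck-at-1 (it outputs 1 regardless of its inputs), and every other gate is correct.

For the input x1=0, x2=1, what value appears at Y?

Propagate with N2 forced: N0=1, N1=1, N2=1 [stuck-at-1], N3=0.
So Y = 0. (Without the fault it would be 1.)

0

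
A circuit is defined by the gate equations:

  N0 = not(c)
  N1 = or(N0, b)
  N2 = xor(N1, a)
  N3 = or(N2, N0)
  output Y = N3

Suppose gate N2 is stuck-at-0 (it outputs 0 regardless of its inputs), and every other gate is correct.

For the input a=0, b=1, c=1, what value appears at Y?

Propagate with N2 forced: N0=0, N1=1, N2=0 [stuck-at-0], N3=0.
So Y = 0. (Without the fault it would be 1.)

0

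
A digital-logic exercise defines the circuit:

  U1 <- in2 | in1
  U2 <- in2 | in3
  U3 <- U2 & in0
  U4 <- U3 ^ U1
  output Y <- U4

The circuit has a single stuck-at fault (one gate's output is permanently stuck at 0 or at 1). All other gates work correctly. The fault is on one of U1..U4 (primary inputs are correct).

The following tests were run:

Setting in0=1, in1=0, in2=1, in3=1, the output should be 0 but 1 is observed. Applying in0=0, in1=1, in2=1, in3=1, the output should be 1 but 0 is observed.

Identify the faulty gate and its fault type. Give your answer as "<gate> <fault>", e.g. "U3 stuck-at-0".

Fault-free values for test 1 (in0=1, in1=0, in2=1, in3=1): U1=1, U2=1, U3=1, U4=0, giving Y=0. Observed 1.
Test 1: faults giving observed 1 are {U1 stuck-at-0, U2 stuck-at-0, U3 stuck-at-0, U4 stuck-at-1}.
Test 2 (in0=0, in1=1, in2=1, in3=1): fault-free U1=1, U2=1, U3=0, U4=1 → 1; observed 0. Eliminates U2 stuck-at-0, U3 stuck-at-0, U4 stuck-at-1.
Only U1 stuck-at-0 is consistent with every test.

U1 stuck-at-0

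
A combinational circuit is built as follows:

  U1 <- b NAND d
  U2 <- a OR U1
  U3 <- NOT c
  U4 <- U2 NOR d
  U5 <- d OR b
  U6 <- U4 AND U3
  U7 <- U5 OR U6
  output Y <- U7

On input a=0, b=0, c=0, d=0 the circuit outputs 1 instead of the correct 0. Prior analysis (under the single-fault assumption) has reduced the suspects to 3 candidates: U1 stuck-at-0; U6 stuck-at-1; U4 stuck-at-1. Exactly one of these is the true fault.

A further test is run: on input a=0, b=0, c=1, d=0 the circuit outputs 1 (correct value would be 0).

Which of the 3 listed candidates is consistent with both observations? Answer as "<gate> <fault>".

Evaluate each candidate on input a=0, b=0, c=1, d=0:
  U1 stuck-at-0: U1=0 [stuck-at-0], U2=0, U3=0, U4=1, U5=0, U6=0, U7=0 → 0 — eliminated
  U6 stuck-at-1: U1=1, U2=1, U3=0, U4=0, U5=0, U6=1 [stuck-at-1], U7=1 → 1 — matches
  U4 stuck-at-1: U1=1, U2=1, U3=0, U4=1 [stuck-at-1], U5=0, U6=0, U7=0 → 0 — eliminated
Only U6 stuck-at-1 reproduces the observed 1.

U6 stuck-at-1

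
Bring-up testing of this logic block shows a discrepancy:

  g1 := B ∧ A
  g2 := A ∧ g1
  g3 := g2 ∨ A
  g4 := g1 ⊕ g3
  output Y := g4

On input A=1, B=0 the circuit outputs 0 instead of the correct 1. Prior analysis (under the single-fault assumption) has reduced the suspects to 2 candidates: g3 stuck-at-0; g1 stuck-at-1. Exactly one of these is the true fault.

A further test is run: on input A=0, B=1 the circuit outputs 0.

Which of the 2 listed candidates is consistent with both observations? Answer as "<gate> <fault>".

g3 stuck-at-0

Evaluate each candidate on input A=0, B=1:
  g3 stuck-at-0: g1=0, g2=0, g3=0 [stuck-at-0], g4=0 → 0 — matches
  g1 stuck-at-1: g1=1 [stuck-at-1], g2=0, g3=0, g4=1 → 1 — eliminated
Only g3 stuck-at-0 reproduces the observed 0.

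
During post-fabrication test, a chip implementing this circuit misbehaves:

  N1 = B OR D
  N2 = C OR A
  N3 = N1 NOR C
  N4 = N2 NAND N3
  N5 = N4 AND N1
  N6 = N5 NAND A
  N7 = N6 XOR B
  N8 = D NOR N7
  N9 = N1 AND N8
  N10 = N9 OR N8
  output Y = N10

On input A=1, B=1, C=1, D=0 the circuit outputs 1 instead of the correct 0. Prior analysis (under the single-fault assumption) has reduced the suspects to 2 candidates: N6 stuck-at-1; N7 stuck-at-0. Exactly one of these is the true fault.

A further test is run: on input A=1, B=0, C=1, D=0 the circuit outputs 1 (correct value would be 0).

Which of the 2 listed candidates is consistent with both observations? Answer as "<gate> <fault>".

Evaluate each candidate on input A=1, B=0, C=1, D=0:
  N6 stuck-at-1: N1=0, N2=1, N3=0, N4=1, N5=0, N6=1 [stuck-at-1], N7=1, N8=0, N9=0, N10=0 → 0 — eliminated
  N7 stuck-at-0: N1=0, N2=1, N3=0, N4=1, N5=0, N6=1, N7=0 [stuck-at-0], N8=1, N9=0, N10=1 → 1 — matches
Only N7 stuck-at-0 reproduces the observed 1.

N7 stuck-at-0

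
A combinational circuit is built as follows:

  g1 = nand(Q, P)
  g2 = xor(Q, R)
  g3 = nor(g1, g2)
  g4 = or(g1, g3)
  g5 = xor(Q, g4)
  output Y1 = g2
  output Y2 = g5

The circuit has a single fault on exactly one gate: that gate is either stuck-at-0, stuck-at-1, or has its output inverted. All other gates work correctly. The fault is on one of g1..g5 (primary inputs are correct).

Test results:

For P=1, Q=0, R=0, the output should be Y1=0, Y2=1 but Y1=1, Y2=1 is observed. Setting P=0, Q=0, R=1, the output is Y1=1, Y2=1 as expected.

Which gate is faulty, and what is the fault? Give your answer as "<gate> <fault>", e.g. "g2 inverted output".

g2 stuck-at-1

Fault-free values for test 1 (P=1, Q=0, R=0): g1=1, g2=0, g3=0, g4=1, g5=1, giving Y1=0, Y2=1. Observed Y1=1, Y2=1.
Test 1: faults giving observed Y1=1, Y2=1 are {g2 stuck-at-1, g2 inverted output}.
Test 2 (P=0, Q=0, R=1): fault-free g1=1, g2=1, g3=0, g4=1, g5=1 → Y1=1, Y2=1; observed Y1=1, Y2=1. Eliminates g2 inverted output.
Only g2 stuck-at-1 is consistent with every test.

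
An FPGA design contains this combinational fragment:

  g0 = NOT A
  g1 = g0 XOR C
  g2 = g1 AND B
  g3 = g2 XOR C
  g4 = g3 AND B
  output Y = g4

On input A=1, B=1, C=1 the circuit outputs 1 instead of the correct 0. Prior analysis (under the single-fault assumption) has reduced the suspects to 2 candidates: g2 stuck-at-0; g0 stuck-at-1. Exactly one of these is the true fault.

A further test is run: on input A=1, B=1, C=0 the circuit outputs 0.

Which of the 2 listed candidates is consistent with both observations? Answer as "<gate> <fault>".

Evaluate each candidate on input A=1, B=1, C=0:
  g2 stuck-at-0: g0=0, g1=0, g2=0 [stuck-at-0], g3=0, g4=0 → 0 — matches
  g0 stuck-at-1: g0=1 [stuck-at-1], g1=1, g2=1, g3=1, g4=1 → 1 — eliminated
Only g2 stuck-at-0 reproduces the observed 0.

g2 stuck-at-0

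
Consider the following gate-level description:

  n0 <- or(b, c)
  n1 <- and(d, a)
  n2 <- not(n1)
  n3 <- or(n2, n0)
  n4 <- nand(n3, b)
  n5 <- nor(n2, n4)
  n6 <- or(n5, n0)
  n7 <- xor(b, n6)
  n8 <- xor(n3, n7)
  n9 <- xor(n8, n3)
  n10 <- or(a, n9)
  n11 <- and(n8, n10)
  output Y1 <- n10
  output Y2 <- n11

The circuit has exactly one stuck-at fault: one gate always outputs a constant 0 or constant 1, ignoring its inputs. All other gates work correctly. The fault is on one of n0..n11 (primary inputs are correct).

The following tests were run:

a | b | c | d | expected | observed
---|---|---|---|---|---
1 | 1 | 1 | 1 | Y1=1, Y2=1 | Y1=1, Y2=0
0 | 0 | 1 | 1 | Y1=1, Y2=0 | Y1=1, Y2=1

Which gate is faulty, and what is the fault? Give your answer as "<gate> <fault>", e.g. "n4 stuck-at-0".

n3 stuck-at-0

Fault-free values for test 1 (a=1, b=1, c=1, d=1): n0=1, n1=1, n2=0, n3=1, n4=0, n5=1, n6=1, n7=0, n8=1, n9=0, n10=1, n11=1, giving Y1=1, Y2=1. Observed Y1=1, Y2=0.
Test 1: faults giving observed Y1=1, Y2=0 are {n3 stuck-at-0, n6 stuck-at-0, n7 stuck-at-1, n8 stuck-at-0, n11 stuck-at-0}.
Test 2 (a=0, b=0, c=1, d=1): fault-free n0=1, n1=0, n2=1, n3=1, n4=1, n5=0, n6=1, n7=1, n8=0, n9=1, n10=1, n11=0 → Y1=1, Y2=0; observed Y1=1, Y2=1. Eliminates n6 stuck-at-0, n7 stuck-at-1, n8 stuck-at-0, n11 stuck-at-0.
Only n3 stuck-at-0 is consistent with every test.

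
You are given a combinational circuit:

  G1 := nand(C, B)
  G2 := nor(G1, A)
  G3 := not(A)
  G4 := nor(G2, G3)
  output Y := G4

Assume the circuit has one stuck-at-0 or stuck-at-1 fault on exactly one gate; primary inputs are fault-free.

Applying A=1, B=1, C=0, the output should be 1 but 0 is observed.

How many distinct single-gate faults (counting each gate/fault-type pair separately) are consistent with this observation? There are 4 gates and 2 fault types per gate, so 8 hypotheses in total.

3

Fault-free: G1=1, G2=0, G3=0, G4=1 → 1. Observed 0.
  G1 stuck-at-0: output 1 ✗
  G1 stuck-at-1: output 1 ✗
  G2 stuck-at-0: output 1 ✗
  G2 stuck-at-1: output 0 ✓
  G3 stuck-at-0: output 1 ✗
  G3 stuck-at-1: output 0 ✓
  G4 stuck-at-0: output 0 ✓
  G4 stuck-at-1: output 1 ✗
Consistent faults: {G2 stuck-at-1, G3 stuck-at-1, G4 stuck-at-0} — 3 in all.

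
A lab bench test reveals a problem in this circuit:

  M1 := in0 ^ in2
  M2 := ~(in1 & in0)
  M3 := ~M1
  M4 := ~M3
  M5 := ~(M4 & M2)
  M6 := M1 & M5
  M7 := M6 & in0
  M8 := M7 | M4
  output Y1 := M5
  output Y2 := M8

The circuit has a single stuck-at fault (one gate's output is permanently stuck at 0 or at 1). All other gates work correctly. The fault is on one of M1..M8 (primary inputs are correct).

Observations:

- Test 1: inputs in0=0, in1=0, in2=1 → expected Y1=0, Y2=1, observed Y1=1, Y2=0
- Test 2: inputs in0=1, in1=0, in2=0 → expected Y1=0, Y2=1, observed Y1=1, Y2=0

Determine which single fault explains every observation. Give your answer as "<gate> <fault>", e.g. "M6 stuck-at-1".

M1 stuck-at-0

Fault-free values for test 1 (in0=0, in1=0, in2=1): M1=1, M2=1, M3=0, M4=1, M5=0, M6=0, M7=0, M8=1, giving Y1=0, Y2=1. Observed Y1=1, Y2=0.
Test 1: faults giving observed Y1=1, Y2=0 are {M1 stuck-at-0, M3 stuck-at-1, M4 stuck-at-0}.
Test 2 (in0=1, in1=0, in2=0): fault-free M1=1, M2=1, M3=0, M4=1, M5=0, M6=0, M7=0, M8=1 → Y1=0, Y2=1; observed Y1=1, Y2=0. Eliminates M3 stuck-at-1, M4 stuck-at-0.
Only M1 stuck-at-0 is consistent with every test.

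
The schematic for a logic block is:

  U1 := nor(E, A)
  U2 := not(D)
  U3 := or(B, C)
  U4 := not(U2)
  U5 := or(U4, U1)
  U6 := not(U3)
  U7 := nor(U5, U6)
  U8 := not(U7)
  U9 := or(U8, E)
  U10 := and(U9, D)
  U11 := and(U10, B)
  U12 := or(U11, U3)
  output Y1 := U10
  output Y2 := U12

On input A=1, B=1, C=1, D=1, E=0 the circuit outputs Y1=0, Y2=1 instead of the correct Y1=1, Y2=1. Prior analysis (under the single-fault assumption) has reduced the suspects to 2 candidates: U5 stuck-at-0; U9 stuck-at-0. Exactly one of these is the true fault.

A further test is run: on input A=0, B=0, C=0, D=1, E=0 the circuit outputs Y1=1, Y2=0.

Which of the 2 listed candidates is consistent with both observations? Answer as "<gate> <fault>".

U5 stuck-at-0

Evaluate each candidate on input A=0, B=0, C=0, D=1, E=0:
  U5 stuck-at-0: U1=1, U2=0, U3=0, U4=1, U5=0 [stuck-at-0], U6=1, U7=0, U8=1, U9=1, U10=1, U11=0, U12=0 → Y1=1, Y2=0 — matches
  U9 stuck-at-0: U1=1, U2=0, U3=0, U4=1, U5=1, U6=1, U7=0, U8=1, U9=0 [stuck-at-0], U10=0, U11=0, U12=0 → Y1=0, Y2=0 — eliminated
Only U5 stuck-at-0 reproduces the observed Y1=1, Y2=0.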